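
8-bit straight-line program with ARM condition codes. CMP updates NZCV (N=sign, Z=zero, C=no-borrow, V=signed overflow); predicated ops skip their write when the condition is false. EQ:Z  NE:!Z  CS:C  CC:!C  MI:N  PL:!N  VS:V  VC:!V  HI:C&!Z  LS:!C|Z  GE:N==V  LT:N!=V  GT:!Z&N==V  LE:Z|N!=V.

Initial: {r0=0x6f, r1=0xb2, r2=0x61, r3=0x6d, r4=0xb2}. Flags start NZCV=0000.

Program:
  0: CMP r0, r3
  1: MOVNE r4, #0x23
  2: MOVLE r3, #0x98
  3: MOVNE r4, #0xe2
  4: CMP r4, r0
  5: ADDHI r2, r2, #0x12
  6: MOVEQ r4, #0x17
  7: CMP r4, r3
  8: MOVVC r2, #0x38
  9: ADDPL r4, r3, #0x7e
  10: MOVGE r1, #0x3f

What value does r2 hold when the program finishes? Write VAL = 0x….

VAL = 0x73

0: ✓ CMP  NZCV=0010
1: ✓ MOVNE  r4←0x23
2: · MOVLE
3: ✓ MOVNE  r4←0xe2
4: ✓ CMP  NZCV=0011
5: ✓ ADDHI  r2←0x73
6: · MOVEQ
7: ✓ CMP  NZCV=0011
8: · MOVVC
9: ✓ ADDPL  r4←0xeb
10: · MOVGE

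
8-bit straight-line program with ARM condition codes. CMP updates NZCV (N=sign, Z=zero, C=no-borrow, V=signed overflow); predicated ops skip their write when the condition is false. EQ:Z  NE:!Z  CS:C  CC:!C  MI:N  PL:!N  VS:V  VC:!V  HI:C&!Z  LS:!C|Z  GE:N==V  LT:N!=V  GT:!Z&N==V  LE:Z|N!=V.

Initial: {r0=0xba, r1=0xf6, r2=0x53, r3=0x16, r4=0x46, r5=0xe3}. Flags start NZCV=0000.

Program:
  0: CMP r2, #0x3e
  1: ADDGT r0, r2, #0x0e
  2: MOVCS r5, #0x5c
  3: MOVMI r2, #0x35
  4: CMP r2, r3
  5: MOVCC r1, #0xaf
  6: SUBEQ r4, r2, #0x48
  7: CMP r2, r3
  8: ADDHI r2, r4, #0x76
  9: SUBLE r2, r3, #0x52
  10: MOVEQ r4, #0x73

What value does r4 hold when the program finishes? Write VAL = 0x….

0: ✓ CMP  NZCV=0010
1: ✓ ADDGT  r0←0x61
2: ✓ MOVCS  r5←0x5c
3: · MOVMI
4: ✓ CMP  NZCV=0010
5: · MOVCC
6: · SUBEQ
7: ✓ CMP  NZCV=0010
8: ✓ ADDHI  r2←0xbc
9: · SUBLE
10: · MOVEQ

VAL = 0x46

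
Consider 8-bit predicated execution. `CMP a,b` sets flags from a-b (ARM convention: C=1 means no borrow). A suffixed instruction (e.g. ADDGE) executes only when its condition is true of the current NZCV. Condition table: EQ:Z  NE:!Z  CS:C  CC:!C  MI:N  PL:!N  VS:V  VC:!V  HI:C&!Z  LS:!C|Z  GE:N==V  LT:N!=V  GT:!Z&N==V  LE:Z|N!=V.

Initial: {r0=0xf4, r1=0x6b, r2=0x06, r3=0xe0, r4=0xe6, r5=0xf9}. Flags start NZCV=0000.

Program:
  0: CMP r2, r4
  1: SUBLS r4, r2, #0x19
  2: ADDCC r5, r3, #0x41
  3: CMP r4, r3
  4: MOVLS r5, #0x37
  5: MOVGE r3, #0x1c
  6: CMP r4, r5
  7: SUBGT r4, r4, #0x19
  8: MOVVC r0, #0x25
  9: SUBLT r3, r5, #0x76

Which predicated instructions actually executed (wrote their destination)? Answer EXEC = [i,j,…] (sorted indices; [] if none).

0: ✓ CMP  NZCV=0000
1: ✓ SUBLS  r4←0xed
2: ✓ ADDCC  r5←0x21
3: ✓ CMP  NZCV=0010
4: · MOVLS
5: ✓ MOVGE  r3←0x1c
6: ✓ CMP  NZCV=1010
7: · SUBGT
8: ✓ MOVVC  r0←0x25
9: ✓ SUBLT  r3←0xab

EXEC = [1,2,5,8,9]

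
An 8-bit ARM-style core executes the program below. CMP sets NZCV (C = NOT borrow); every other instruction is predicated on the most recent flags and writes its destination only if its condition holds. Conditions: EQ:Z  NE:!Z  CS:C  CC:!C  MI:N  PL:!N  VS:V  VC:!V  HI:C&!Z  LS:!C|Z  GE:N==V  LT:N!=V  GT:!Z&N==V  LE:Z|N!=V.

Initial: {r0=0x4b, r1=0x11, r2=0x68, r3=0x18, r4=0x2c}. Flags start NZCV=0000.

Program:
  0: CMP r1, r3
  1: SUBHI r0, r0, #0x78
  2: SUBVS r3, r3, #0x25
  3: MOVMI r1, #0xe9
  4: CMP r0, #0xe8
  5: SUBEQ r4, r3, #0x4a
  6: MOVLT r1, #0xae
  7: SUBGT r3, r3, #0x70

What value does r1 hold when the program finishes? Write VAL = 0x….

VAL = 0xe9

0: ✓ CMP  NZCV=1000
1: · SUBHI
2: · SUBVS
3: ✓ MOVMI  r1←0xe9
4: ✓ CMP  NZCV=0000
5: · SUBEQ
6: · MOVLT
7: ✓ SUBGT  r3←0xa8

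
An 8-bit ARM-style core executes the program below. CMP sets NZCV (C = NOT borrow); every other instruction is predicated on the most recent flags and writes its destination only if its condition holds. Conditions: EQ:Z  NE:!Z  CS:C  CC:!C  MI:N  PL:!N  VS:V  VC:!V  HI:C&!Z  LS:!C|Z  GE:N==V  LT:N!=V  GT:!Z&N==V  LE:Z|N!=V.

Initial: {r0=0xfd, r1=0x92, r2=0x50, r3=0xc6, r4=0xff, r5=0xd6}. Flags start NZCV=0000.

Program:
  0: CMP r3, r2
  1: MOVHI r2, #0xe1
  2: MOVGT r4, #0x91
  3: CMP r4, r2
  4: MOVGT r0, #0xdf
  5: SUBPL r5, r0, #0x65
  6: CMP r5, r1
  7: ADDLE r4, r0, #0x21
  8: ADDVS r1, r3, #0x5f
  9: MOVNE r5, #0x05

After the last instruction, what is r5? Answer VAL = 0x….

VAL = 0x05

[0] flags=0011 → (cmp)
[1] flags=0011 HI?T → r2=0xe1
[2] flags=0011 GT?F → skip
[3] flags=0010 → (cmp)
[4] flags=0010 GT?T → r0=0xdf
[5] flags=0010 PL?T → r5=0x7a
[6] flags=1001 → (cmp)
[7] flags=1001 LE?F → skip
[8] flags=1001 VS?T → r1=0x25
[9] flags=1001 NE?T → r5=0x05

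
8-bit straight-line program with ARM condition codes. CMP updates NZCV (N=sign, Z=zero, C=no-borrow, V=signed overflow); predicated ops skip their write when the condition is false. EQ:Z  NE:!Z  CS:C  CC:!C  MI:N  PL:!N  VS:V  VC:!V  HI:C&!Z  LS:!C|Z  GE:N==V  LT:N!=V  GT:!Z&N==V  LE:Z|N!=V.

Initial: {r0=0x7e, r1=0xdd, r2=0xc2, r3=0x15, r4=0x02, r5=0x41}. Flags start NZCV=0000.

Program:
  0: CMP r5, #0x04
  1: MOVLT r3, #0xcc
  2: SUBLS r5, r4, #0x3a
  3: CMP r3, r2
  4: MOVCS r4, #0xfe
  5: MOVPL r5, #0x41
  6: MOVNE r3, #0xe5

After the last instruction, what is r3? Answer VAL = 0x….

[0] flags=0010 → (cmp)
[1] flags=0010 LT?F → skip
[2] flags=0010 LS?F → skip
[3] flags=0000 → (cmp)
[4] flags=0000 CS?F → skip
[5] flags=0000 PL?T → r5=0x41
[6] flags=0000 NE?T → r3=0xe5

VAL = 0xe5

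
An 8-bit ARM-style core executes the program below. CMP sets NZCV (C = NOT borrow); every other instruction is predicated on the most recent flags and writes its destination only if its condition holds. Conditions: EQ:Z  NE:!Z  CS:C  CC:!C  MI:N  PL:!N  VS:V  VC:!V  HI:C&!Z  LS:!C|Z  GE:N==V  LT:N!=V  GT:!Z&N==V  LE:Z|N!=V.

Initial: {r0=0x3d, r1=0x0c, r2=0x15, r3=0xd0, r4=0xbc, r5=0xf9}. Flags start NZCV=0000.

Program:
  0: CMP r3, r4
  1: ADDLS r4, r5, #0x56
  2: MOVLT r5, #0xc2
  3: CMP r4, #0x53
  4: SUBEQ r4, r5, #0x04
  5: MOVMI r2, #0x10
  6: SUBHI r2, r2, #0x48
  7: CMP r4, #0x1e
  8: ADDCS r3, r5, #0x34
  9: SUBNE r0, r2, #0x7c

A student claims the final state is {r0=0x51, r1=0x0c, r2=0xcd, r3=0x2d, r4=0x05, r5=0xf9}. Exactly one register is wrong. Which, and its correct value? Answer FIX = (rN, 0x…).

FIX = (r4, 0xbc)

0: ✓ CMP  NZCV=0010
1: · ADDLS
2: · MOVLT
3: ✓ CMP  NZCV=0011
4: · SUBEQ
5: · MOVMI
6: ✓ SUBHI  r2←0xcd
7: ✓ CMP  NZCV=1010
8: ✓ ADDCS  r3←0x2d
9: ✓ SUBNE  r0←0x51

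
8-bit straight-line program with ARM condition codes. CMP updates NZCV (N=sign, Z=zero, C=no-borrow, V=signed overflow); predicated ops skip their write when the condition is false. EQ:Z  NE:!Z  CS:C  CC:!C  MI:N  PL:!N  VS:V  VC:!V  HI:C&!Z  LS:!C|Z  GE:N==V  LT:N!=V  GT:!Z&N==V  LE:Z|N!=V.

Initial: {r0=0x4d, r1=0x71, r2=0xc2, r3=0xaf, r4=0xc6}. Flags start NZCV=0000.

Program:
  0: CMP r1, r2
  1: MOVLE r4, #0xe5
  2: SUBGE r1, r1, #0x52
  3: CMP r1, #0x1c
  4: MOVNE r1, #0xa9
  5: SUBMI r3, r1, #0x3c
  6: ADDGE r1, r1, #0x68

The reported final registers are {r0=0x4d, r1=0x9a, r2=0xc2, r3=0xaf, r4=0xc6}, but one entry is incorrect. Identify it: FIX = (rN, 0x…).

0: ✓ CMP  NZCV=1001
1: · MOVLE
2: ✓ SUBGE  r1←0x1f
3: ✓ CMP  NZCV=0010
4: ✓ MOVNE  r1←0xa9
5: · SUBMI
6: ✓ ADDGE  r1←0x11

FIX = (r1, 0x11)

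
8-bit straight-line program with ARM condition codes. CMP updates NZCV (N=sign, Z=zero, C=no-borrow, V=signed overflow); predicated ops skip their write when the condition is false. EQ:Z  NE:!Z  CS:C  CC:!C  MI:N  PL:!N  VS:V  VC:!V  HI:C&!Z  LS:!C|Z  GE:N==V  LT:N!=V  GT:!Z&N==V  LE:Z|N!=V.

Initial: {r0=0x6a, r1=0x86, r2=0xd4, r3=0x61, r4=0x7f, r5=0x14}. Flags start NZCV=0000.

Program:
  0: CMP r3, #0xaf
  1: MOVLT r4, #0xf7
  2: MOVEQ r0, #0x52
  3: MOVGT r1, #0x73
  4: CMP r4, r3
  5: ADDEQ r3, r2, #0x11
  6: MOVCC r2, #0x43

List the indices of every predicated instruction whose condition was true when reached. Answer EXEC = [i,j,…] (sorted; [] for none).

EXEC = [3]

[0] flags=1001 → (cmp)
[1] flags=1001 LT?F → skip
[2] flags=1001 EQ?F → skip
[3] flags=1001 GT?T → r1=0x73
[4] flags=0010 → (cmp)
[5] flags=0010 EQ?F → skip
[6] flags=0010 CC?F → skip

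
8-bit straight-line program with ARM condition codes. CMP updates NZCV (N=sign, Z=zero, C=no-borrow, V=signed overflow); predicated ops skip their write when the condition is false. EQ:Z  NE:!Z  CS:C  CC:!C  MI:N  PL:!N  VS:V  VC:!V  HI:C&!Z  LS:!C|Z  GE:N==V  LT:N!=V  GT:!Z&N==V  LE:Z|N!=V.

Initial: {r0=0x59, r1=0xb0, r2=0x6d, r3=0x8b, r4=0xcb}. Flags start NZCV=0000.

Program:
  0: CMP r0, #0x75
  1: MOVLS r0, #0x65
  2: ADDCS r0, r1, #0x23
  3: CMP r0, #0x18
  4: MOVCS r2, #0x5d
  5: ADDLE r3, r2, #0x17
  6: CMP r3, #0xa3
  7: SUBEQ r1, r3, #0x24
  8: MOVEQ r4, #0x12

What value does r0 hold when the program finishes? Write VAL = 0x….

[0] flags=1000 → (cmp)
[1] flags=1000 LS?T → r0=0x65
[2] flags=1000 CS?F → skip
[3] flags=0010 → (cmp)
[4] flags=0010 CS?T → r2=0x5d
[5] flags=0010 LE?F → skip
[6] flags=1000 → (cmp)
[7] flags=1000 EQ?F → skip
[8] flags=1000 EQ?F → skip

VAL = 0x65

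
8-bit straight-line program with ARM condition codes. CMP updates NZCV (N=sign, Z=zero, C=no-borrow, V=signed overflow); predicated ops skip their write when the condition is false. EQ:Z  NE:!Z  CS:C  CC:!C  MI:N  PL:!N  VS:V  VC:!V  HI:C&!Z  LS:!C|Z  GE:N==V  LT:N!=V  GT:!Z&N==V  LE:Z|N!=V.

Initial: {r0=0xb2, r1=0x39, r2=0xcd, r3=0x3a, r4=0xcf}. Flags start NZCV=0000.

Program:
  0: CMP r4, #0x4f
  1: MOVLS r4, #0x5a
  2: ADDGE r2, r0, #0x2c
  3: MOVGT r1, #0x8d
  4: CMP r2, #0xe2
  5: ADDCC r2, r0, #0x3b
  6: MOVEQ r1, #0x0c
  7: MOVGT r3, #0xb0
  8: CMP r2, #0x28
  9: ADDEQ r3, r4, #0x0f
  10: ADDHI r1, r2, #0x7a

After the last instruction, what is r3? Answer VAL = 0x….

[0] flags=1010 → (cmp)
[1] flags=1010 LS?F → skip
[2] flags=1010 GE?F → skip
[3] flags=1010 GT?F → skip
[4] flags=1000 → (cmp)
[5] flags=1000 CC?T → r2=0xed
[6] flags=1000 EQ?F → skip
[7] flags=1000 GT?F → skip
[8] flags=1010 → (cmp)
[9] flags=1010 EQ?F → skip
[10] flags=1010 HI?T → r1=0x67

VAL = 0x3a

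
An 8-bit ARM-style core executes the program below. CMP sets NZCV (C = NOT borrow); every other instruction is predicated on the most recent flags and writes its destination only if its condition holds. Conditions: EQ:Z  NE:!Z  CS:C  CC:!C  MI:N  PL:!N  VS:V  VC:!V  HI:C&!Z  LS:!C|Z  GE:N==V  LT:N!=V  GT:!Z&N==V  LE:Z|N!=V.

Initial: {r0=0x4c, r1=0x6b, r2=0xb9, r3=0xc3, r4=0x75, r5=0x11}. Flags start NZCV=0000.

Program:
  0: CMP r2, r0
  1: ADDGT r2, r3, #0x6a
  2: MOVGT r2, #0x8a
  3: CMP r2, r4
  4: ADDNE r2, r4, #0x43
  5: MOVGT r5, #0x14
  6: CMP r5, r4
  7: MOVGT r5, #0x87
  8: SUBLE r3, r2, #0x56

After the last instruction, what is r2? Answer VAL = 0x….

VAL = 0xb8

[0] flags=0011 → (cmp)
[1] flags=0011 GT?F → skip
[2] flags=0011 GT?F → skip
[3] flags=0011 → (cmp)
[4] flags=0011 NE?T → r2=0xb8
[5] flags=0011 GT?F → skip
[6] flags=1000 → (cmp)
[7] flags=1000 GT?F → skip
[8] flags=1000 LE?T → r3=0x62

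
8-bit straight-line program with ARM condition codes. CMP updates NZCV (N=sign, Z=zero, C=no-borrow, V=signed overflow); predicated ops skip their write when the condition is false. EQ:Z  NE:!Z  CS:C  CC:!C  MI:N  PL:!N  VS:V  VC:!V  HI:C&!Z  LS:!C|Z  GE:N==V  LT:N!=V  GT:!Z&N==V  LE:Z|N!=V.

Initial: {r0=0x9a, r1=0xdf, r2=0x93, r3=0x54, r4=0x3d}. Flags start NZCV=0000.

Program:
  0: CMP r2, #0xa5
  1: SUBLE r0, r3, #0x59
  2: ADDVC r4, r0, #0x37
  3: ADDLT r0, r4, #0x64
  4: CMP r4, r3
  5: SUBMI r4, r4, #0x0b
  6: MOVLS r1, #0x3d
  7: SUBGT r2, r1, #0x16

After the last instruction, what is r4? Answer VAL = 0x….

[0] flags=1000 → (cmp)
[1] flags=1000 LE?T → r0=0xfb
[2] flags=1000 VC?T → r4=0x32
[3] flags=1000 LT?T → r0=0x96
[4] flags=1000 → (cmp)
[5] flags=1000 MI?T → r4=0x27
[6] flags=1000 LS?T → r1=0x3d
[7] flags=1000 GT?F → skip

VAL = 0x27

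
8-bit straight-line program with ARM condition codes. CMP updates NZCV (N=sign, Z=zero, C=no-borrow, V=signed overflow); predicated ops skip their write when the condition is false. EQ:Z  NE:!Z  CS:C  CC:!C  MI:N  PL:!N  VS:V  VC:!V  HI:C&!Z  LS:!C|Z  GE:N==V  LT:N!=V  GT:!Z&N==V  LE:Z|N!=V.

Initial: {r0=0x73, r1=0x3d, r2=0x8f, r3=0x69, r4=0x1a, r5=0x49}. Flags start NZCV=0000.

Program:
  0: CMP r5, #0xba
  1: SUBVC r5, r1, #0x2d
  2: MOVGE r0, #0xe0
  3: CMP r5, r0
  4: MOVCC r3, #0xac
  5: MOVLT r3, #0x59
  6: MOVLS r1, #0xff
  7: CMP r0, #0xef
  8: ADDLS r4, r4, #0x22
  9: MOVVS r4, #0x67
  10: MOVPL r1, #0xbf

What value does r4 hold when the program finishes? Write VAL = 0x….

VAL = 0x3c

0: ✓ CMP  NZCV=1001
1: · SUBVC
2: ✓ MOVGE  r0←0xe0
3: ✓ CMP  NZCV=0000
4: ✓ MOVCC  r3←0xac
5: · MOVLT
6: ✓ MOVLS  r1←0xff
7: ✓ CMP  NZCV=1000
8: ✓ ADDLS  r4←0x3c
9: · MOVVS
10: · MOVPL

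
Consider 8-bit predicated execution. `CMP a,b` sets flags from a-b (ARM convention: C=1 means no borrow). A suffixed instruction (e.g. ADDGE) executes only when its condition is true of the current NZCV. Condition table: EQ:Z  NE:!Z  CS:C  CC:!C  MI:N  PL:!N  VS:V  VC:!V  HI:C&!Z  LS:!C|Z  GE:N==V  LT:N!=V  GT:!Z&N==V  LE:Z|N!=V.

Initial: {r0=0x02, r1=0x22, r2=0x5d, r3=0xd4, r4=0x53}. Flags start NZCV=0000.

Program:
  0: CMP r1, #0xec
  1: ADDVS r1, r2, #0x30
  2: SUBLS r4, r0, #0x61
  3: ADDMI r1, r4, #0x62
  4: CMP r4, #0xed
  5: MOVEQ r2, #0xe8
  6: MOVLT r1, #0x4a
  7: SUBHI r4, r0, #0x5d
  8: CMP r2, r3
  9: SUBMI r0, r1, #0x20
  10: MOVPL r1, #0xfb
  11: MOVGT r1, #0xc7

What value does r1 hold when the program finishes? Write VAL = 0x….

VAL = 0xc7

0: ✓ CMP  NZCV=0000
1: · ADDVS
2: ✓ SUBLS  r4←0xa1
3: · ADDMI
4: ✓ CMP  NZCV=1000
5: · MOVEQ
6: ✓ MOVLT  r1←0x4a
7: · SUBHI
8: ✓ CMP  NZCV=1001
9: ✓ SUBMI  r0←0x2a
10: · MOVPL
11: ✓ MOVGT  r1←0xc7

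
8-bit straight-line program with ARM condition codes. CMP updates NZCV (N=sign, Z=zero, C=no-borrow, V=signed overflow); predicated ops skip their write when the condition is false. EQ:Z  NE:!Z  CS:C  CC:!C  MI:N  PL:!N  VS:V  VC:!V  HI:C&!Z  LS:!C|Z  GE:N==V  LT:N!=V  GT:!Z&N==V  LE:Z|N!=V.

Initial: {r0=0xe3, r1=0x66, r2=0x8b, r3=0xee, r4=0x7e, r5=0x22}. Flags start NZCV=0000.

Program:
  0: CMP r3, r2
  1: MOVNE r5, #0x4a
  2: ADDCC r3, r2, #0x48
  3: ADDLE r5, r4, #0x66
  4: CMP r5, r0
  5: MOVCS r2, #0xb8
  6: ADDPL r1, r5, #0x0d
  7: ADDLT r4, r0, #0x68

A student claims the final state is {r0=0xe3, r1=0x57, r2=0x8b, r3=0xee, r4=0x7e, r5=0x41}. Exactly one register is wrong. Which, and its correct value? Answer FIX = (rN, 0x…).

0: ✓ CMP  NZCV=0010
1: ✓ MOVNE  r5←0x4a
2: · ADDCC
3: · ADDLE
4: ✓ CMP  NZCV=0000
5: · MOVCS
6: ✓ ADDPL  r1←0x57
7: · ADDLT

FIX = (r5, 0x4a)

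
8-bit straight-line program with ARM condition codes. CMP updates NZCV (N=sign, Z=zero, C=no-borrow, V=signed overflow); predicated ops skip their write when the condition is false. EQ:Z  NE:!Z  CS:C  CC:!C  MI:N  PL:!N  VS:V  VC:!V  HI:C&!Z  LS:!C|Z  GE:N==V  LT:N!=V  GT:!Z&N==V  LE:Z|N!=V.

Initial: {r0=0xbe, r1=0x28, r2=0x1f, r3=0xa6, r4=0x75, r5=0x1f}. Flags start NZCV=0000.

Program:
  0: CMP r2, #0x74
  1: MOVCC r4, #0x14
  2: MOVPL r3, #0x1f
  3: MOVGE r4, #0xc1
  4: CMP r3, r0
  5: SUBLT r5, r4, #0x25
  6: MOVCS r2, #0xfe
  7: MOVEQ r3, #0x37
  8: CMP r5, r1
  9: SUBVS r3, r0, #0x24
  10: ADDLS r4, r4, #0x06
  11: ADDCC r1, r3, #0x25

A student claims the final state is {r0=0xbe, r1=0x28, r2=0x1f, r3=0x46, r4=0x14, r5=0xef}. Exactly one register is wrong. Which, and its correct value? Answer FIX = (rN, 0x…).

FIX = (r3, 0xa6)

[0] flags=1000 → (cmp)
[1] flags=1000 CC?T → r4=0x14
[2] flags=1000 PL?F → skip
[3] flags=1000 GE?F → skip
[4] flags=1000 → (cmp)
[5] flags=1000 LT?T → r5=0xef
[6] flags=1000 CS?F → skip
[7] flags=1000 EQ?F → skip
[8] flags=1010 → (cmp)
[9] flags=1010 VS?F → skip
[10] flags=1010 LS?F → skip
[11] flags=1010 CC?F → skip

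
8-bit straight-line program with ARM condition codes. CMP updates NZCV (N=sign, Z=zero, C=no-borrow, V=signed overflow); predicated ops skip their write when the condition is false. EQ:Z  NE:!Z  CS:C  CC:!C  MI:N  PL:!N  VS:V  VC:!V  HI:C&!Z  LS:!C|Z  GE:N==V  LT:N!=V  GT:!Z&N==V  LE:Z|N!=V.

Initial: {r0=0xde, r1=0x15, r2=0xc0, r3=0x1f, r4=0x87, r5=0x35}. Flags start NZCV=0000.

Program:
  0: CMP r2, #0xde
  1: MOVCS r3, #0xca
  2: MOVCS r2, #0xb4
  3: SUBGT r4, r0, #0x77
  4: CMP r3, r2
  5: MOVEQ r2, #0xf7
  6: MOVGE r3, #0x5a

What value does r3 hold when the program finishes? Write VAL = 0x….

VAL = 0x5a

[0] flags=1000 → (cmp)
[1] flags=1000 CS?F → skip
[2] flags=1000 CS?F → skip
[3] flags=1000 GT?F → skip
[4] flags=0000 → (cmp)
[5] flags=0000 EQ?F → skip
[6] flags=0000 GE?T → r3=0x5a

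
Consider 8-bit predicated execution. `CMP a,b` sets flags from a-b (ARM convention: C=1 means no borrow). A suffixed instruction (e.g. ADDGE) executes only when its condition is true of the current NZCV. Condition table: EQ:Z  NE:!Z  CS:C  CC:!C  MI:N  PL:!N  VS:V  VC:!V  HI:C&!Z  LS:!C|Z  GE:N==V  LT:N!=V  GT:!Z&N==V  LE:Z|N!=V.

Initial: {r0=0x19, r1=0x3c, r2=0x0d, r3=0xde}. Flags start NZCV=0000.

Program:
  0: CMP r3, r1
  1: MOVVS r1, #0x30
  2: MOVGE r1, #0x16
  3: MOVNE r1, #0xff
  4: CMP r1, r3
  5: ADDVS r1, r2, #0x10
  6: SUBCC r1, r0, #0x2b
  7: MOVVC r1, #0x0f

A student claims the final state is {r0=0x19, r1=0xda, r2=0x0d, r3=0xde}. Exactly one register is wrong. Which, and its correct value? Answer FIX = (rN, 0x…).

FIX = (r1, 0x0f)

0: ✓ CMP  NZCV=1010
1: · MOVVS
2: · MOVGE
3: ✓ MOVNE  r1←0xff
4: ✓ CMP  NZCV=0010
5: · ADDVS
6: · SUBCC
7: ✓ MOVVC  r1←0x0f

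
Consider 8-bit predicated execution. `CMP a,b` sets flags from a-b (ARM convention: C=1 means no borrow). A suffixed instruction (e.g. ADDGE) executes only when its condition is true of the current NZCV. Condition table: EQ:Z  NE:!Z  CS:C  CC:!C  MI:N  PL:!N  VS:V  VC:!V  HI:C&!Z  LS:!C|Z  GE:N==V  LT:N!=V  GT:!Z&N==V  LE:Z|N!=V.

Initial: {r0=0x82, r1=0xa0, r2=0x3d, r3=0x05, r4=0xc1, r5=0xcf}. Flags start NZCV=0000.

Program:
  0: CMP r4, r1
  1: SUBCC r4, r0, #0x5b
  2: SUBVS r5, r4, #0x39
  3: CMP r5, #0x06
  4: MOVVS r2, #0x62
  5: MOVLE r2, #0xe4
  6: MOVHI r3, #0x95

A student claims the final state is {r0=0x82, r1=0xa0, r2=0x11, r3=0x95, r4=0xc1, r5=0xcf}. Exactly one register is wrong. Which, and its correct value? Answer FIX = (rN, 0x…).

FIX = (r2, 0xe4)

0: ✓ CMP  NZCV=0010
1: · SUBCC
2: · SUBVS
3: ✓ CMP  NZCV=1010
4: · MOVVS
5: ✓ MOVLE  r2←0xe4
6: ✓ MOVHI  r3←0x95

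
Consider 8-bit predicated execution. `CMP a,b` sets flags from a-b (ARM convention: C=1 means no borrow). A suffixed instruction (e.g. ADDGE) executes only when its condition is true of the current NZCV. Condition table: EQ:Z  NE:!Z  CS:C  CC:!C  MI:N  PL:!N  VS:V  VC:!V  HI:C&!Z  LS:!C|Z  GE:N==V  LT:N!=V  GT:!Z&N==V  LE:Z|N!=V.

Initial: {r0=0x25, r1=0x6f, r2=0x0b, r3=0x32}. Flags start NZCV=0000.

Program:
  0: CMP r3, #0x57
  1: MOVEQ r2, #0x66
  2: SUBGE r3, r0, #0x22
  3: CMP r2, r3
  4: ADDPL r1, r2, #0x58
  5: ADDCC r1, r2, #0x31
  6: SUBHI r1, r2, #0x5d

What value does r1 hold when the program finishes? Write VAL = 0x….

VAL = 0x3c

0: ✓ CMP  NZCV=1000
1: · MOVEQ
2: · SUBGE
3: ✓ CMP  NZCV=1000
4: · ADDPL
5: ✓ ADDCC  r1←0x3c
6: · SUBHI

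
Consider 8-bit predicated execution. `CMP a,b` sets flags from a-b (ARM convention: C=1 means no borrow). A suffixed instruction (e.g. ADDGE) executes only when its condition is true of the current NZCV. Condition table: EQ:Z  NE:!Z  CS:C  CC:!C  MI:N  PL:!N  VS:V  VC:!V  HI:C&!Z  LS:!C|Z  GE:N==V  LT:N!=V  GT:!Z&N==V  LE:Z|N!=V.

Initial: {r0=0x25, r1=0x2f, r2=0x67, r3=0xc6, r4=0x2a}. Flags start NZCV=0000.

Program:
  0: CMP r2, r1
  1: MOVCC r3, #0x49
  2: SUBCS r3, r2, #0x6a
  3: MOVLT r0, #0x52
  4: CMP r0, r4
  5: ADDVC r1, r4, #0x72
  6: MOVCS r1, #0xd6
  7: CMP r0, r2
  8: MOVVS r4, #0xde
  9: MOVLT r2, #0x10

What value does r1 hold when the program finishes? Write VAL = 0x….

VAL = 0x9c

0: ✓ CMP  NZCV=0010
1: · MOVCC
2: ✓ SUBCS  r3←0xfd
3: · MOVLT
4: ✓ CMP  NZCV=1000
5: ✓ ADDVC  r1←0x9c
6: · MOVCS
7: ✓ CMP  NZCV=1000
8: · MOVVS
9: ✓ MOVLT  r2←0x10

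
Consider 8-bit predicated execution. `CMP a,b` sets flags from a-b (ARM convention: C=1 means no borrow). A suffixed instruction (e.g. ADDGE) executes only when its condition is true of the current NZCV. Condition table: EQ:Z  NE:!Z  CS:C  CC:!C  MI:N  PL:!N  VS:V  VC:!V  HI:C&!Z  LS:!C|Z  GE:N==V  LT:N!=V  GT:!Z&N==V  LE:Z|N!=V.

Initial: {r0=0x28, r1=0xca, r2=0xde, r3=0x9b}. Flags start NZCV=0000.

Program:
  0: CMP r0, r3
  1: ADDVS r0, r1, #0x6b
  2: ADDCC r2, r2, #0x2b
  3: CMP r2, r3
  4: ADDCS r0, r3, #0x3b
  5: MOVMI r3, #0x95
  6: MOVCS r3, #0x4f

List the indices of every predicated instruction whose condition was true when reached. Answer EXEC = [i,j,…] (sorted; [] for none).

0: ✓ CMP  NZCV=1001
1: ✓ ADDVS  r0←0x35
2: ✓ ADDCC  r2←0x09
3: ✓ CMP  NZCV=0000
4: · ADDCS
5: · MOVMI
6: · MOVCS

EXEC = [1,2]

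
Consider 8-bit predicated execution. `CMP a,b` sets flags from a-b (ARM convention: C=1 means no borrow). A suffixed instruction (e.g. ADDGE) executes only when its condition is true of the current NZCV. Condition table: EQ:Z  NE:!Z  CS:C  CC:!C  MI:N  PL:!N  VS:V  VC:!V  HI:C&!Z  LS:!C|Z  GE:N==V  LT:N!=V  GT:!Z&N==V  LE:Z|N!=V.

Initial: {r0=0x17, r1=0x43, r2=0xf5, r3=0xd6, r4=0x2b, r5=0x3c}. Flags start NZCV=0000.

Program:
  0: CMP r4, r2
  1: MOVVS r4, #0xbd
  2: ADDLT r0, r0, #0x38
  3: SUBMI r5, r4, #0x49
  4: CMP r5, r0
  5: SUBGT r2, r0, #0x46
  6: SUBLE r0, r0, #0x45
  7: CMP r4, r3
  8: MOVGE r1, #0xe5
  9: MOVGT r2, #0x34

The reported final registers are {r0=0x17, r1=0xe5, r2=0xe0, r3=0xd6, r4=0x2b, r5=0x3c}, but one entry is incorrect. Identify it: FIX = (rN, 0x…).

[0] flags=0000 → (cmp)
[1] flags=0000 VS?F → skip
[2] flags=0000 LT?F → skip
[3] flags=0000 MI?F → skip
[4] flags=0010 → (cmp)
[5] flags=0010 GT?T → r2=0xd1
[6] flags=0010 LE?F → skip
[7] flags=0000 → (cmp)
[8] flags=0000 GE?T → r1=0xe5
[9] flags=0000 GT?T → r2=0x34

FIX = (r2, 0x34)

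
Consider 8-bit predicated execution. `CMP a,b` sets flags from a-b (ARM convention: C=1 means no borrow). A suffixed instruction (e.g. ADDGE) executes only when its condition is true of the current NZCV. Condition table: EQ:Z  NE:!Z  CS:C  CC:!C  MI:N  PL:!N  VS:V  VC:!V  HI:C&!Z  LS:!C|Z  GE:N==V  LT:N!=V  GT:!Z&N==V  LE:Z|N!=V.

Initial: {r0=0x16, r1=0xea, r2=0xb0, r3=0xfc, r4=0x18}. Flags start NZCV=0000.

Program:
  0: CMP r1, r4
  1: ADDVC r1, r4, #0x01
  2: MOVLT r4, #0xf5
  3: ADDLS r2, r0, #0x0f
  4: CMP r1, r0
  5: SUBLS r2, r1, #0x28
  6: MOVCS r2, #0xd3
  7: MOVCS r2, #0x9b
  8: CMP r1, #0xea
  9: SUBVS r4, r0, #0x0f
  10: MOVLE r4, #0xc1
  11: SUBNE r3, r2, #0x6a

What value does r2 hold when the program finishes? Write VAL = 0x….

0: ✓ CMP  NZCV=1010
1: ✓ ADDVC  r1←0x19
2: ✓ MOVLT  r4←0xf5
3: · ADDLS
4: ✓ CMP  NZCV=0010
5: · SUBLS
6: ✓ MOVCS  r2←0xd3
7: ✓ MOVCS  r2←0x9b
8: ✓ CMP  NZCV=0000
9: · SUBVS
10: · MOVLE
11: ✓ SUBNE  r3←0x31

VAL = 0x9b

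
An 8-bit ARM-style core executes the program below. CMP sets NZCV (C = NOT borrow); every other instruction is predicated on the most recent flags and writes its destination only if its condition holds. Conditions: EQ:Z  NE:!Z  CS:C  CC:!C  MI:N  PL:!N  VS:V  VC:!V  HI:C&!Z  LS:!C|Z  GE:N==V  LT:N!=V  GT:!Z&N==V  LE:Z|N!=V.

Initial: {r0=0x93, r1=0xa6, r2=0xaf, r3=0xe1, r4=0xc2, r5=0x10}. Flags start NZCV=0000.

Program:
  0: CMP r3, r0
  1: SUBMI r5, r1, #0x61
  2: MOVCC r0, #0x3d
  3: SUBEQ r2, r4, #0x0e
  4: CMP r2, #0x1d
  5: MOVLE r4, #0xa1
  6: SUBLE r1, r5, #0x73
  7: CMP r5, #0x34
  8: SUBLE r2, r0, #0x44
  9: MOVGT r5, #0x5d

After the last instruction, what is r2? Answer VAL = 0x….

[0] flags=0010 → (cmp)
[1] flags=0010 MI?F → skip
[2] flags=0010 CC?F → skip
[3] flags=0010 EQ?F → skip
[4] flags=1010 → (cmp)
[5] flags=1010 LE?T → r4=0xa1
[6] flags=1010 LE?T → r1=0x9d
[7] flags=1000 → (cmp)
[8] flags=1000 LE?T → r2=0x4f
[9] flags=1000 GT?F → skip

VAL = 0x4f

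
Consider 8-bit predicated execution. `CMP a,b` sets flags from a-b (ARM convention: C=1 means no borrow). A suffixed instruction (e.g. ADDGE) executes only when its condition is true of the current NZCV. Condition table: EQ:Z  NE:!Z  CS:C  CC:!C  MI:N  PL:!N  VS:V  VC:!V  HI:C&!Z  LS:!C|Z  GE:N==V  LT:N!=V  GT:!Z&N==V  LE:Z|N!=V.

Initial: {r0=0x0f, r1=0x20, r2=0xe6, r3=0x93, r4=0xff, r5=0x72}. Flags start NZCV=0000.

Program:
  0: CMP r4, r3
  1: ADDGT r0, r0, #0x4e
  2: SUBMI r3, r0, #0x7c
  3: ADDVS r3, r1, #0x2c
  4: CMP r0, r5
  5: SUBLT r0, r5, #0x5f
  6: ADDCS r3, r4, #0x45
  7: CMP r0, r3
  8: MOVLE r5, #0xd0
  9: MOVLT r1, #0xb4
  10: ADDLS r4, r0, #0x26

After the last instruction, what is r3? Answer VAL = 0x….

VAL = 0x93

[0] flags=0010 → (cmp)
[1] flags=0010 GT?T → r0=0x5d
[2] flags=0010 MI?F → skip
[3] flags=0010 VS?F → skip
[4] flags=1000 → (cmp)
[5] flags=1000 LT?T → r0=0x13
[6] flags=1000 CS?F → skip
[7] flags=1001 → (cmp)
[8] flags=1001 LE?F → skip
[9] flags=1001 LT?F → skip
[10] flags=1001 LS?T → r4=0x39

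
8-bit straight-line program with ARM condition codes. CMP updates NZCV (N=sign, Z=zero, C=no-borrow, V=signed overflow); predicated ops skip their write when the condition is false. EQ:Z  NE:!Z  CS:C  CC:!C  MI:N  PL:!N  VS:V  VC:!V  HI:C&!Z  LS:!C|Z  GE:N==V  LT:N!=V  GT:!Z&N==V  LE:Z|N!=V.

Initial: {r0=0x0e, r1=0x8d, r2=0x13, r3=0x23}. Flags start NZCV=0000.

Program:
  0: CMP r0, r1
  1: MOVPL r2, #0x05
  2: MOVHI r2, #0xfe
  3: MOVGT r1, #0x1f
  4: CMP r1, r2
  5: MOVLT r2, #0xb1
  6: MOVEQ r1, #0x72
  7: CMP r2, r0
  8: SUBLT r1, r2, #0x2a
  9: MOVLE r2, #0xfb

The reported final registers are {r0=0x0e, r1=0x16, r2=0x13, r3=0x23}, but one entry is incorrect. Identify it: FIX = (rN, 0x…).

[0] flags=1001 → (cmp)
[1] flags=1001 PL?F → skip
[2] flags=1001 HI?F → skip
[3] flags=1001 GT?T → r1=0x1f
[4] flags=0010 → (cmp)
[5] flags=0010 LT?F → skip
[6] flags=0010 EQ?F → skip
[7] flags=0010 → (cmp)
[8] flags=0010 LT?F → skip
[9] flags=0010 LE?F → skip

FIX = (r1, 0x1f)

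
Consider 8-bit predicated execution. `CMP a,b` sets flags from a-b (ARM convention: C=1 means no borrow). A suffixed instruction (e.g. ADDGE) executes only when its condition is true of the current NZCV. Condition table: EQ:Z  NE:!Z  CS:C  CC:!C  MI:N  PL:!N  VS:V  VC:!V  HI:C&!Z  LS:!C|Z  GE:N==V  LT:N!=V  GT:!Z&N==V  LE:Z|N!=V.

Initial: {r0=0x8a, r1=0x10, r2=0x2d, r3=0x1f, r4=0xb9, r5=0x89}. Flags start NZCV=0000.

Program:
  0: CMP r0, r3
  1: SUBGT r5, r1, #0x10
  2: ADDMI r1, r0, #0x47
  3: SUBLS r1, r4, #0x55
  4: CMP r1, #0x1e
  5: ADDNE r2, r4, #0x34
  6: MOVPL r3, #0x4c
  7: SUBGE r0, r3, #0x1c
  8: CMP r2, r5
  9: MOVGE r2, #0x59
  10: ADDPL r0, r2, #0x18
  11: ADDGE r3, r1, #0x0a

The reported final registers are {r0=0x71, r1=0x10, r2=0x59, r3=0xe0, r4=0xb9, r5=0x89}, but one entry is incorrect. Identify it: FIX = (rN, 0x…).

0: ✓ CMP  NZCV=0011
1: · SUBGT
2: · ADDMI
3: · SUBLS
4: ✓ CMP  NZCV=1000
5: ✓ ADDNE  r2←0xed
6: · MOVPL
7: · SUBGE
8: ✓ CMP  NZCV=0010
9: ✓ MOVGE  r2←0x59
10: ✓ ADDPL  r0←0x71
11: ✓ ADDGE  r3←0x1a

FIX = (r3, 0x1a)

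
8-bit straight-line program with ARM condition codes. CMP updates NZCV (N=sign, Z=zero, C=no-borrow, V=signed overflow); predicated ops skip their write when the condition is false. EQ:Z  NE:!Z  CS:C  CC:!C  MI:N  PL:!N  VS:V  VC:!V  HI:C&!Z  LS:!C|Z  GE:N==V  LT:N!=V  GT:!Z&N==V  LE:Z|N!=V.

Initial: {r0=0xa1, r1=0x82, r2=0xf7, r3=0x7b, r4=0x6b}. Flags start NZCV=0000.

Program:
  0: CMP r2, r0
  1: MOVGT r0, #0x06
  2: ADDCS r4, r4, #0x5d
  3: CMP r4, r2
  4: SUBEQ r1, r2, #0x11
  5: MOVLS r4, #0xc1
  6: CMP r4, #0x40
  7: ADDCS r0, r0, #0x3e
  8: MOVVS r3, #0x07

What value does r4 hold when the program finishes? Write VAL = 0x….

[0] flags=0010 → (cmp)
[1] flags=0010 GT?T → r0=0x06
[2] flags=0010 CS?T → r4=0xc8
[3] flags=1000 → (cmp)
[4] flags=1000 EQ?F → skip
[5] flags=1000 LS?T → r4=0xc1
[6] flags=1010 → (cmp)
[7] flags=1010 CS?T → r0=0x44
[8] flags=1010 VS?F → skip

VAL = 0xc1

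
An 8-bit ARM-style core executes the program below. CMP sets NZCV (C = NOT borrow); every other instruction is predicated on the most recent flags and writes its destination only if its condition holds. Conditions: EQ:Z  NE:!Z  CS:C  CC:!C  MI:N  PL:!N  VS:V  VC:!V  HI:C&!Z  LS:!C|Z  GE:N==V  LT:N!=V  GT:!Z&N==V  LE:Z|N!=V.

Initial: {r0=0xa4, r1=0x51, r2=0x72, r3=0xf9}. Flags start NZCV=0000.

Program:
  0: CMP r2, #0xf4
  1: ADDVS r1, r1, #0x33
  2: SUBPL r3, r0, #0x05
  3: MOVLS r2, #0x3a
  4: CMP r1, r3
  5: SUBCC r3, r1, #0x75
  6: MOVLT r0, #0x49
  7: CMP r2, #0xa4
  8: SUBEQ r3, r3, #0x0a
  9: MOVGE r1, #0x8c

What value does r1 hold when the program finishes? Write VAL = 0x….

VAL = 0x8c

[0] flags=0000 → (cmp)
[1] flags=0000 VS?F → skip
[2] flags=0000 PL?T → r3=0x9f
[3] flags=0000 LS?T → r2=0x3a
[4] flags=1001 → (cmp)
[5] flags=1001 CC?T → r3=0xdc
[6] flags=1001 LT?F → skip
[7] flags=1001 → (cmp)
[8] flags=1001 EQ?F → skip
[9] flags=1001 GE?T → r1=0x8c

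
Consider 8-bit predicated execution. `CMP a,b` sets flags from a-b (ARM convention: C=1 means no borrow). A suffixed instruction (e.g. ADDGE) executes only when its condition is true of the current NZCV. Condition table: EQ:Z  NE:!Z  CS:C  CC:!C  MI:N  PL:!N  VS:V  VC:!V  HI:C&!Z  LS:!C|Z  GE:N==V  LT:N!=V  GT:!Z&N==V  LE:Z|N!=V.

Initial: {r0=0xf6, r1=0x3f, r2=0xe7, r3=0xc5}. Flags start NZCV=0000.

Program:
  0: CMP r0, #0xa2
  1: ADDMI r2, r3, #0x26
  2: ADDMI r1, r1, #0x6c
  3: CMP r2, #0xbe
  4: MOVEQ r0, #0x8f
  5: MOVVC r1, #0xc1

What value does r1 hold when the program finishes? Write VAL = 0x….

[0] flags=0010 → (cmp)
[1] flags=0010 MI?F → skip
[2] flags=0010 MI?F → skip
[3] flags=0010 → (cmp)
[4] flags=0010 EQ?F → skip
[5] flags=0010 VC?T → r1=0xc1

VAL = 0xc1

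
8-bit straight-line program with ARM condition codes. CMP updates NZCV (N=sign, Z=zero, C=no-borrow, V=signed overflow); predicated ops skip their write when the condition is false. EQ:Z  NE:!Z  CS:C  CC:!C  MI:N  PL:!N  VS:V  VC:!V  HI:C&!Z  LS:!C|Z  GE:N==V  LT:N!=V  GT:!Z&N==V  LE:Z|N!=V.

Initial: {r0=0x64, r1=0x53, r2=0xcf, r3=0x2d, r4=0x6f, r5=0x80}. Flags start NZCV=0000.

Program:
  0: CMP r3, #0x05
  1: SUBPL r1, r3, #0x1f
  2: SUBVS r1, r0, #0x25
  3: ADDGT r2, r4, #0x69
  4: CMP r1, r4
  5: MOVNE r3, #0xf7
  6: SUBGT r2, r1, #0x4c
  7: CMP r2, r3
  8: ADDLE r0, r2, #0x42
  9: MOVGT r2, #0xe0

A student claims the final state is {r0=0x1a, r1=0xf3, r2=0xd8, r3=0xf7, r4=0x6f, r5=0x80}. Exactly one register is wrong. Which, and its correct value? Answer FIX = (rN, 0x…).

0: ✓ CMP  NZCV=0010
1: ✓ SUBPL  r1←0x0e
2: · SUBVS
3: ✓ ADDGT  r2←0xd8
4: ✓ CMP  NZCV=1000
5: ✓ MOVNE  r3←0xf7
6: · SUBGT
7: ✓ CMP  NZCV=1000
8: ✓ ADDLE  r0←0x1a
9: · MOVGT

FIX = (r1, 0x0e)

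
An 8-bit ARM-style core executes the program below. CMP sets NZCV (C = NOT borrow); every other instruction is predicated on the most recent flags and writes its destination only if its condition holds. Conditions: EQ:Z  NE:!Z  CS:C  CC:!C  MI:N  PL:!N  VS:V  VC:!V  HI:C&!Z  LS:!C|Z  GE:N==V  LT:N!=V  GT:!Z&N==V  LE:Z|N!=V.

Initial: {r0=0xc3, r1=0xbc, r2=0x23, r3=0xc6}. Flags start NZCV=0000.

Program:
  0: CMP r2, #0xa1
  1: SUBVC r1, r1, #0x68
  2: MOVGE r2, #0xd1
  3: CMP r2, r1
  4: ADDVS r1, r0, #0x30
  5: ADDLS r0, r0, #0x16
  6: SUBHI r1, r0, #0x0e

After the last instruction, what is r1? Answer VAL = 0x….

[0] flags=1001 → (cmp)
[1] flags=1001 VC?F → skip
[2] flags=1001 GE?T → r2=0xd1
[3] flags=0010 → (cmp)
[4] flags=0010 VS?F → skip
[5] flags=0010 LS?F → skip
[6] flags=0010 HI?T → r1=0xb5

VAL = 0xb5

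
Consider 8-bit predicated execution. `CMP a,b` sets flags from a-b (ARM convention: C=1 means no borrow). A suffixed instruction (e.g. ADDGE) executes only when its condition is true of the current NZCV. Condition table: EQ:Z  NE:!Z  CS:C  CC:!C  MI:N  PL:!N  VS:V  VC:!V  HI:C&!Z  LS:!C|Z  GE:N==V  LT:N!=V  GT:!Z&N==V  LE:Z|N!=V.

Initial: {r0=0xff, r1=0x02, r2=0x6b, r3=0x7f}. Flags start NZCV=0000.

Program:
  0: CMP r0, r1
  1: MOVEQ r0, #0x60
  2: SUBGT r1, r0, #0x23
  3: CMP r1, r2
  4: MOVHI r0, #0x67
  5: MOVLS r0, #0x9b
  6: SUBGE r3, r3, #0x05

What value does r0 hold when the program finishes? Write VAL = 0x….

VAL = 0x9b

[0] flags=1010 → (cmp)
[1] flags=1010 EQ?F → skip
[2] flags=1010 GT?F → skip
[3] flags=1000 → (cmp)
[4] flags=1000 HI?F → skip
[5] flags=1000 LS?T → r0=0x9b
[6] flags=1000 GE?F → skip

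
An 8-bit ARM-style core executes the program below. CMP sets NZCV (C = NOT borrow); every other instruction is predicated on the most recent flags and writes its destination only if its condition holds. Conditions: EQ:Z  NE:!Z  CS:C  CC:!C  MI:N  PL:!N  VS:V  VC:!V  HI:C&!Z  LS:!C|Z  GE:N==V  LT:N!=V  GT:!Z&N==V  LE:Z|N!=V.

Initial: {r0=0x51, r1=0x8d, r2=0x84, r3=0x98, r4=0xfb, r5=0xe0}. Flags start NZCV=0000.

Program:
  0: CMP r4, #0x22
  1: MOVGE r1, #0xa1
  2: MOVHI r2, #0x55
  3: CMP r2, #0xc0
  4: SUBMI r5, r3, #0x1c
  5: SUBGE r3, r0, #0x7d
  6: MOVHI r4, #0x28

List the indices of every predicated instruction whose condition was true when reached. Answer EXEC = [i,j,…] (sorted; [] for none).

EXEC = [2,4,5]

[0] flags=1010 → (cmp)
[1] flags=1010 GE?F → skip
[2] flags=1010 HI?T → r2=0x55
[3] flags=1001 → (cmp)
[4] flags=1001 MI?T → r5=0x7c
[5] flags=1001 GE?T → r3=0xd4
[6] flags=1001 HI?F → skip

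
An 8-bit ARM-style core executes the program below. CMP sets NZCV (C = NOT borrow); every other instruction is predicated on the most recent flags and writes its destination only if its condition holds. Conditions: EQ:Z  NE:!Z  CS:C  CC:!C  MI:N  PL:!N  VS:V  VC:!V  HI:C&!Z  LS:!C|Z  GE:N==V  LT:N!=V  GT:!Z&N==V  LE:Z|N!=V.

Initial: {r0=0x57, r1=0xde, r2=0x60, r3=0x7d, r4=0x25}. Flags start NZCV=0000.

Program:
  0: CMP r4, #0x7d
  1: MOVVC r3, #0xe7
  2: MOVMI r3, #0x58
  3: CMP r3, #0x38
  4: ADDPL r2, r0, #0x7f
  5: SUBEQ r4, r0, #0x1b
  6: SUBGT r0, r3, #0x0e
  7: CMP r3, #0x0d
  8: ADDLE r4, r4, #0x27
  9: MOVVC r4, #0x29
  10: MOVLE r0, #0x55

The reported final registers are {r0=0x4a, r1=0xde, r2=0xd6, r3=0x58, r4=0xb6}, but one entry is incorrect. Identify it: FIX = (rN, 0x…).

FIX = (r4, 0x29)

[0] flags=1000 → (cmp)
[1] flags=1000 VC?T → r3=0xe7
[2] flags=1000 MI?T → r3=0x58
[3] flags=0010 → (cmp)
[4] flags=0010 PL?T → r2=0xd6
[5] flags=0010 EQ?F → skip
[6] flags=0010 GT?T → r0=0x4a
[7] flags=0010 → (cmp)
[8] flags=0010 LE?F → skip
[9] flags=0010 VC?T → r4=0x29
[10] flags=0010 LE?F → skip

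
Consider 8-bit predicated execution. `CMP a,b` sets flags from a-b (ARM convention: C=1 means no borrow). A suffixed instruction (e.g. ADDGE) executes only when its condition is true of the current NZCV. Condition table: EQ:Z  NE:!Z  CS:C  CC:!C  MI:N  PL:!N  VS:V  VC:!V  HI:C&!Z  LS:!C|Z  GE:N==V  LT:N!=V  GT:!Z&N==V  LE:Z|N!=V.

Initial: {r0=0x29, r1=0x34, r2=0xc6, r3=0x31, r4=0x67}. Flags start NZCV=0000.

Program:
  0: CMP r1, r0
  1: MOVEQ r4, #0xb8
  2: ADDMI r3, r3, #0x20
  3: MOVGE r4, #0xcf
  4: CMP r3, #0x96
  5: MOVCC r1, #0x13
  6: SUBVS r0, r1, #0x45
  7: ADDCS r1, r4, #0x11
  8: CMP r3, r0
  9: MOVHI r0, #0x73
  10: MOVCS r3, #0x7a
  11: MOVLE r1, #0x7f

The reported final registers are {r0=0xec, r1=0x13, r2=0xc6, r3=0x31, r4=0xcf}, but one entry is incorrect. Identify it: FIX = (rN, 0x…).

0: ✓ CMP  NZCV=0010
1: · MOVEQ
2: · ADDMI
3: ✓ MOVGE  r4←0xcf
4: ✓ CMP  NZCV=1001
5: ✓ MOVCC  r1←0x13
6: ✓ SUBVS  r0←0xce
7: · ADDCS
8: ✓ CMP  NZCV=0000
9: · MOVHI
10: · MOVCS
11: · MOVLE

FIX = (r0, 0xce)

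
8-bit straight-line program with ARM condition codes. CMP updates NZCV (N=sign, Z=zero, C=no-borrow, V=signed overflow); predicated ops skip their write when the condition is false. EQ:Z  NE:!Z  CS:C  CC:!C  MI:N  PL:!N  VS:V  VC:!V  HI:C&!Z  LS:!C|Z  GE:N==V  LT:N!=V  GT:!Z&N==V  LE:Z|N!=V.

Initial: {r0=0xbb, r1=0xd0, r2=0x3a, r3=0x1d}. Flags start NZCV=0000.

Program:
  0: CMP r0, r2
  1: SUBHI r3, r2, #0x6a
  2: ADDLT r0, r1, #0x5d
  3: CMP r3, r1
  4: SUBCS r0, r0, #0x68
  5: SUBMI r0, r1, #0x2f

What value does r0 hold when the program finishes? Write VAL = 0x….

VAL = 0xc5

[0] flags=1010 → (cmp)
[1] flags=1010 HI?T → r3=0xd0
[2] flags=1010 LT?T → r0=0x2d
[3] flags=0110 → (cmp)
[4] flags=0110 CS?T → r0=0xc5
[5] flags=0110 MI?F → skip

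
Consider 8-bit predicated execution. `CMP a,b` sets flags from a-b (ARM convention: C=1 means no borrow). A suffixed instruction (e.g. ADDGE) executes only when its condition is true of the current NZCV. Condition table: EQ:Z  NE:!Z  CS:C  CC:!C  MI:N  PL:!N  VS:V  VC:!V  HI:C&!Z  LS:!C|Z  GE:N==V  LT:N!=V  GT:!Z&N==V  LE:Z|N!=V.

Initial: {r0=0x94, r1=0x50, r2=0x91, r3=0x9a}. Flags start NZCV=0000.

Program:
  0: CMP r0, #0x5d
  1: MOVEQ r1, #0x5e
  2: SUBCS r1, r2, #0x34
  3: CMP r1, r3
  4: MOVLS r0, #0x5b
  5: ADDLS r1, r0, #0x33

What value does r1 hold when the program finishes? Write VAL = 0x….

0: ✓ CMP  NZCV=0011
1: · MOVEQ
2: ✓ SUBCS  r1←0x5d
3: ✓ CMP  NZCV=1001
4: ✓ MOVLS  r0←0x5b
5: ✓ ADDLS  r1←0x8e

VAL = 0x8e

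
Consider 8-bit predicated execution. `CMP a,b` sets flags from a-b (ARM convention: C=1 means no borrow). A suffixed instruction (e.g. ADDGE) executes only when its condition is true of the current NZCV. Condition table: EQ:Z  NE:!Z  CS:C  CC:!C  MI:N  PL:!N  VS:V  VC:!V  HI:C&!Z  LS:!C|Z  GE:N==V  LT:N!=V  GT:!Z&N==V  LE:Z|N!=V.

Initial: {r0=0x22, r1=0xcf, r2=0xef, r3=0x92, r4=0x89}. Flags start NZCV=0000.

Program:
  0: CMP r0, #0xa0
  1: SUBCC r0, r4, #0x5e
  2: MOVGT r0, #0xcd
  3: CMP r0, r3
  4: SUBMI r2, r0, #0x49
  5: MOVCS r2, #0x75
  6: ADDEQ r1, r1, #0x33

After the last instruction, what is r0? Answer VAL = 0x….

VAL = 0xcd

0: ✓ CMP  NZCV=1001
1: ✓ SUBCC  r0←0x2b
2: ✓ MOVGT  r0←0xcd
3: ✓ CMP  NZCV=0010
4: · SUBMI
5: ✓ MOVCS  r2←0x75
6: · ADDEQ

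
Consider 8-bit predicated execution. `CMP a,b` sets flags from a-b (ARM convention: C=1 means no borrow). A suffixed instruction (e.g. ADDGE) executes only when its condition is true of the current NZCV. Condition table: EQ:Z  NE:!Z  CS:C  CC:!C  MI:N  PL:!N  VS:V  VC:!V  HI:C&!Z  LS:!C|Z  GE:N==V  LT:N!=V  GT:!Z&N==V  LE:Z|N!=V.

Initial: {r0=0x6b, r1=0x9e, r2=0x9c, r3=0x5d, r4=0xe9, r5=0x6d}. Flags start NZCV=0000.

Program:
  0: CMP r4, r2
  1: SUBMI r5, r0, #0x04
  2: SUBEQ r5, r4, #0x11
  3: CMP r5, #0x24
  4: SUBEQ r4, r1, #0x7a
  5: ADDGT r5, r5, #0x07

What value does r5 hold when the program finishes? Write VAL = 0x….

VAL = 0x74

[0] flags=0010 → (cmp)
[1] flags=0010 MI?F → skip
[2] flags=0010 EQ?F → skip
[3] flags=0010 → (cmp)
[4] flags=0010 EQ?F → skip
[5] flags=0010 GT?T → r5=0x74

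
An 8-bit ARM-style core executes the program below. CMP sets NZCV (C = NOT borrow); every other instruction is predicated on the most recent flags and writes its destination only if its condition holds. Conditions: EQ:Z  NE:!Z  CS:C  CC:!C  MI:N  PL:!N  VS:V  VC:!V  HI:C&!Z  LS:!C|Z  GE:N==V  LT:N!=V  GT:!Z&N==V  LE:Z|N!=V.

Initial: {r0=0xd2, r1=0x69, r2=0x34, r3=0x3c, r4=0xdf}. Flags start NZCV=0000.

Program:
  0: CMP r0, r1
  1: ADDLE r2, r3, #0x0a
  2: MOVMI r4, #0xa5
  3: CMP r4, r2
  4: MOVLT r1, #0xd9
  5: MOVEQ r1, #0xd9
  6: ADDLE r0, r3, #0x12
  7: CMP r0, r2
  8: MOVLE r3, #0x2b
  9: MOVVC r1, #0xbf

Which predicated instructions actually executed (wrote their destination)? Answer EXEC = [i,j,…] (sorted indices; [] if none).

[0] flags=0011 → (cmp)
[1] flags=0011 LE?T → r2=0x46
[2] flags=0011 MI?F → skip
[3] flags=1010 → (cmp)
[4] flags=1010 LT?T → r1=0xd9
[5] flags=1010 EQ?F → skip
[6] flags=1010 LE?T → r0=0x4e
[7] flags=0010 → (cmp)
[8] flags=0010 LE?F → skip
[9] flags=0010 VC?T → r1=0xbf

EXEC = [1,4,6,9]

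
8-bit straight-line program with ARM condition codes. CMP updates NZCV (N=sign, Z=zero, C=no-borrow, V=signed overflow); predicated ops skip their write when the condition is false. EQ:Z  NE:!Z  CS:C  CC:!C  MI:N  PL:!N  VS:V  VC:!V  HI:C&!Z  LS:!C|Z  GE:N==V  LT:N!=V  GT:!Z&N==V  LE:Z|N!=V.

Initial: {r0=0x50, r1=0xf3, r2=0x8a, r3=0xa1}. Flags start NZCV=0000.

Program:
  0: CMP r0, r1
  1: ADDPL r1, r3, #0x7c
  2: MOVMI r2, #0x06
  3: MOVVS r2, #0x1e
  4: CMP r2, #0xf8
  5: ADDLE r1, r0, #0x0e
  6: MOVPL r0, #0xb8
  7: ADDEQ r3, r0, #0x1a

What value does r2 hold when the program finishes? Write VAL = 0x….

0: ✓ CMP  NZCV=0000
1: ✓ ADDPL  r1←0x1d
2: · MOVMI
3: · MOVVS
4: ✓ CMP  NZCV=1000
5: ✓ ADDLE  r1←0x5e
6: · MOVPL
7: · ADDEQ

VAL = 0x8a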